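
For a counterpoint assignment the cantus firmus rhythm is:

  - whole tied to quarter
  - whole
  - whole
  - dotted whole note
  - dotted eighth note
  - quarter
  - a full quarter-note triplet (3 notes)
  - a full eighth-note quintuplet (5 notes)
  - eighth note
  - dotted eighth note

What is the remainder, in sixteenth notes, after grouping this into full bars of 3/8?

2

One bar of 3/8 = 6 sixteenth notes.
Convert each value to sixteenth notes: whole tied to quarter (whole + quarter) = 20; whole = 16; whole = 16; dotted whole note = 24; dotted eighth note = 3; quarter = 4; a full quarter-note triplet (3 notes) (three triplet quarters span one half) = 8; a full eighth-note quintuplet (5 notes) (five quintuplet eighths span one half) = 8; eighth note = 2; dotted eighth note = 3.
Altogether 20 + 16 + 16 + 24 + 3 + 4 + 8 + 8 + 2 + 3 = 104.
104 ÷ 6 = 17 complete bars with 2 sixteenth notes remaining.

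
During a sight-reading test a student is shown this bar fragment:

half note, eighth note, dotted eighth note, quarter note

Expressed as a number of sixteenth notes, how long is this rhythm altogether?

17

Working in sixteenth notes: half note = 8; eighth note = 2; dotted eighth note = 3; quarter note = 4.
Altogether 8 + 2 + 3 + 4 = 17 sixteenth notes.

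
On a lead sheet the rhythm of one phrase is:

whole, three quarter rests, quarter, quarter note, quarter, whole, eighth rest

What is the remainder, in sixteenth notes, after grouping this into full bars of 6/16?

One bar of 6/16 = 3 eighth notes.
In eighth notes: whole = 8; quarter rest = 2; quarter rest = 2; quarter rest = 2; quarter = 2; quarter note = 2; quarter = 2; whole = 8; eighth rest = 1.
Sum: 8 + 2 + 2 + 2 + 2 + 2 + 2 + 8 + 1 = 29.
29 ÷ 3 = 9 complete bars with 2 eighth notes remaining = 4 sixteenth notes.

4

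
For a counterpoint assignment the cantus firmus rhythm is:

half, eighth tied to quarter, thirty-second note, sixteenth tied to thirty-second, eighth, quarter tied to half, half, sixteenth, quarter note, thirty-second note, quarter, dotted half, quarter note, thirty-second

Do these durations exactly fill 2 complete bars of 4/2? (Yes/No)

Yes

One bar of 4/2 = 64 thirty-second notes, so 2 bars = 128.
Express everything in thirty-second notes: half = 16; eighth tied to quarter (eighth + quarter) = 12; thirty-second note = 1; sixteenth tied to thirty-second (sixteenth + thirty-second) = 3; eighth = 4; quarter tied to half (quarter + half) = 24; half = 16; sixteenth = 2; quarter note = 8; thirty-second note = 1; quarter = 8; dotted half = 24; quarter note = 8; thirty-second = 1.
Total: 16 + 12 + 1 + 3 + 4 + 24 + 16 + 2 + 8 + 1 + 8 + 24 + 8 + 1 = 128.
128 equals 128, so the answer is Yes.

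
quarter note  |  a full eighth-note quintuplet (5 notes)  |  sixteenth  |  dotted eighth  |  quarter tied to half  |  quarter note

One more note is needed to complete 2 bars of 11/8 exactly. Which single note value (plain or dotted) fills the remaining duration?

2 bars of 11/8 = 44 sixteenth notes.
Convert each value to sixteenth notes: quarter note = 4; a full eighth-note quintuplet (5 notes) (five quintuplet eighths span one half) = 8; sixteenth = 1; dotted eighth = 3; quarter tied to half (quarter + half) = 12; quarter note = 4.
Adding: 4 + 8 + 1 + 3 + 12 + 4 = 32.
Remaining: 44 − 32 = 12 sixteenth notes, which is a dotted half note.

dotted half note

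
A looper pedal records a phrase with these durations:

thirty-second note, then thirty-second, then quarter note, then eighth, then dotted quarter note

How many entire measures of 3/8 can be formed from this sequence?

2

One bar of 3/8 = 12 thirty-second notes.
Working in thirty-second notes: thirty-second note = 1; thirty-second = 1; quarter note = 8; eighth = 4; dotted quarter note = 12.
Total: 1 + 1 + 8 + 4 + 12 = 26.
26 ÷ 12 = 2 complete bars with 2 left over.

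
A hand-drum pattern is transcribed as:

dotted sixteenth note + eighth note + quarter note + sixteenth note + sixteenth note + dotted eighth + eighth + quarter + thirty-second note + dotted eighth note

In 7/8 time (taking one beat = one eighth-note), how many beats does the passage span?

One eighth-note beat = 4 thirty-second notes.
Working in thirty-second notes: dotted sixteenth note = 3; eighth note = 4; quarter note = 8; sixteenth note = 2; sixteenth note = 2; dotted eighth = 6; eighth = 4; quarter = 8; thirty-second note = 1; dotted eighth note = 6.
Sum: 3 + 4 + 8 + 2 + 2 + 6 + 4 + 8 + 1 + 6 = 44.
44 ÷ 4 = 11 beats.

11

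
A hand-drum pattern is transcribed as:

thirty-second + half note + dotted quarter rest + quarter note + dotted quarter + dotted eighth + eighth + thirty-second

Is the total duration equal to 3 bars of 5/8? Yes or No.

One bar of 5/8 = 20 thirty-second notes, so 3 bars = 60.
In thirty-second notes: thirty-second = 1; half note = 16; dotted quarter rest = 12; quarter note = 8; dotted quarter = 12; dotted eighth = 6; eighth = 4; thirty-second = 1.
Sum: 1 + 16 + 12 + 8 + 12 + 6 + 4 + 1 = 60.
60 equals 60, so the answer is Yes.

Yes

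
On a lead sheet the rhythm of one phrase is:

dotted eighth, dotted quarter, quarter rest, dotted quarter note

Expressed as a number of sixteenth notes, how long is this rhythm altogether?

19

Express everything in sixteenth notes: dotted eighth = 3; dotted quarter = 6; quarter rest = 4; dotted quarter note = 6.
Adding: 3 + 6 + 4 + 6 = 19 sixteenth notes.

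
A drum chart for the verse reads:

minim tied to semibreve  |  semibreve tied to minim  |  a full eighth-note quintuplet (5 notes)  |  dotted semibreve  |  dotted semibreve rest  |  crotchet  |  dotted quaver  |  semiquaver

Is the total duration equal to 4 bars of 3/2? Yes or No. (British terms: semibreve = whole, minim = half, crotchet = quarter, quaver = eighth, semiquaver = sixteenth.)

No

One bar of 3/2 = 24 sixteenth notes, so 4 bars = 96.
Working in sixteenth notes: minim tied to semibreve (minim + semibreve) = 24; semibreve tied to minim (semibreve + minim) = 24; a full eighth-note quintuplet (5 notes) (five quintuplet eighths span one half) = 8; dotted semibreve = 24; dotted semibreve rest = 24; crotchet = 4; dotted quaver = 3; semiquaver = 1.
Altogether 24 + 24 + 8 + 24 + 24 + 4 + 3 + 1 = 112.
112 exceeds 96, so the answer is No.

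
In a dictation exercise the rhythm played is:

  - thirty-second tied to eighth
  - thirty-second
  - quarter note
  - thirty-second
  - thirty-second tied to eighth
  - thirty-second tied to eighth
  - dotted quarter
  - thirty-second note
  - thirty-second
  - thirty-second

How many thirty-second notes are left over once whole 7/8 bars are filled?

One bar of 7/8 = 28 thirty-second notes.
In thirty-second notes: thirty-second tied to eighth (thirty-second + eighth) = 5; thirty-second = 1; quarter note = 8; thirty-second = 1; thirty-second tied to eighth (thirty-second + eighth) = 5; thirty-second tied to eighth (thirty-second + eighth) = 5; dotted quarter = 12; thirty-second note = 1; thirty-second = 1; thirty-second = 1.
Altogether 5 + 1 + 8 + 1 + 5 + 5 + 12 + 1 + 1 + 1 = 40.
40 ÷ 28 = 1 complete bar with 12 thirty-second notes remaining.

12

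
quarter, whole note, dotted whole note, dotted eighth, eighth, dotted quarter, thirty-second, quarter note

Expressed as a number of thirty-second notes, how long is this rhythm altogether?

119

In thirty-second notes: quarter = 8; whole note = 32; dotted whole note = 48; dotted eighth = 6; eighth = 4; dotted quarter = 12; thirty-second = 1; quarter note = 8.
Sum: 8 + 32 + 48 + 6 + 4 + 12 + 1 + 8 = 119 thirty-second notes.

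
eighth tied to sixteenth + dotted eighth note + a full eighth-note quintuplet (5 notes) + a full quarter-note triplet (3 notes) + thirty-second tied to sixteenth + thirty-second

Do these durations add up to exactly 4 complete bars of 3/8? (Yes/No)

One bar of 3/8 = 12 thirty-second notes, so 4 bars = 48.
Each duration in thirty-second notes: eighth tied to sixteenth (eighth + sixteenth) = 6; dotted eighth note = 6; a full eighth-note quintuplet (5 notes) (five quintuplet eighths span one half) = 16; a full quarter-note triplet (3 notes) (three triplet quarters span one half) = 16; thirty-second tied to sixteenth (thirty-second + sixteenth) = 3; thirty-second = 1.
Altogether 6 + 6 + 16 + 16 + 3 + 1 = 48.
48 equals 48, so the answer is Yes.

Yes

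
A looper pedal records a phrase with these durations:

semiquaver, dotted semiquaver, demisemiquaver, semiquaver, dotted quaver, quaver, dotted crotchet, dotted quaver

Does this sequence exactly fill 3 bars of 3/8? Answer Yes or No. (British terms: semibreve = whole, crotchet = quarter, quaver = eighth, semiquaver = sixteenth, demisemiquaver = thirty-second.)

One bar of 3/8 = 12 thirty-second notes, so 3 bars = 36.
In thirty-second notes: semiquaver = 2; dotted semiquaver = 3; demisemiquaver = 1; semiquaver = 2; dotted quaver = 6; quaver = 4; dotted crotchet = 12; dotted quaver = 6.
Adding: 2 + 3 + 1 + 2 + 6 + 4 + 12 + 6 = 36.
36 equals 36, so the answer is Yes.

Yes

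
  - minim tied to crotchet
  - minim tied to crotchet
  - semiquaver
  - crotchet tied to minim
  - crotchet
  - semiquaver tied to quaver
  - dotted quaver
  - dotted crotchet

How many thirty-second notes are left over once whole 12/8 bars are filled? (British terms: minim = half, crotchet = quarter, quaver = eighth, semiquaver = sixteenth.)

One bar of 12/8 = 24 sixteenth notes.
In sixteenth notes: minim tied to crotchet (minim + crotchet) = 12; minim tied to crotchet (minim + crotchet) = 12; semiquaver = 1; crotchet tied to minim (crotchet + minim) = 12; crotchet = 4; semiquaver tied to quaver (semiquaver + quaver) = 3; dotted quaver = 3; dotted crotchet = 6.
Total: 12 + 12 + 1 + 12 + 4 + 3 + 3 + 6 = 53.
53 ÷ 24 = 2 complete bars with 5 sixteenth notes remaining = 10 thirty-second notes.

10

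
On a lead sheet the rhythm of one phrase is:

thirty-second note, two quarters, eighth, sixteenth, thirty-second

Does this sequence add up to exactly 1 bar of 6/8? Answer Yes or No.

Yes

One bar of 6/8 = 24 thirty-second notes.
Each duration in thirty-second notes: thirty-second note = 1; quarter = 8; quarter = 8; eighth = 4; sixteenth = 2; thirty-second = 1.
Altogether 1 + 8 + 8 + 4 + 2 + 1 = 24.
24 equals 24, so the answer is Yes.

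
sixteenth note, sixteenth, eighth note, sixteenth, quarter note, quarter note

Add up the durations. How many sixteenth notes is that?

Convert each value to sixteenth notes: sixteenth note = 1; sixteenth = 1; eighth note = 2; sixteenth = 1; quarter note = 4; quarter note = 4.
Total: 1 + 1 + 2 + 1 + 4 + 4 = 13 sixteenth notes.

13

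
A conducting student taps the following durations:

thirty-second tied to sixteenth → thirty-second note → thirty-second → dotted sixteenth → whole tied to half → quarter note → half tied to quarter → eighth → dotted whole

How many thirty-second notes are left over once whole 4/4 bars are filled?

One bar of 4/4 = 32 thirty-second notes.
Working in thirty-second notes: thirty-second tied to sixteenth (thirty-second + sixteenth) = 3; thirty-second note = 1; thirty-second = 1; dotted sixteenth = 3; whole tied to half (whole + half) = 48; quarter note = 8; half tied to quarter (half + quarter) = 24; eighth = 4; dotted whole = 48.
Altogether 3 + 1 + 1 + 3 + 48 + 8 + 24 + 4 + 48 = 140.
140 ÷ 32 = 4 complete bars with 12 thirty-second notes remaining.

12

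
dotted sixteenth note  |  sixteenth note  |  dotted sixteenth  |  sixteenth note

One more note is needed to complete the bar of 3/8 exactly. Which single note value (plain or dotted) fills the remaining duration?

The bar of 3/8 = 12 thirty-second notes.
Express everything in thirty-second notes: dotted sixteenth note = 3; sixteenth note = 2; dotted sixteenth = 3; sixteenth note = 2.
Sum: 3 + 2 + 3 + 2 = 10.
Remaining: 12 − 10 = 2 thirty-second notes, which is a sixteenth note.

sixteenth note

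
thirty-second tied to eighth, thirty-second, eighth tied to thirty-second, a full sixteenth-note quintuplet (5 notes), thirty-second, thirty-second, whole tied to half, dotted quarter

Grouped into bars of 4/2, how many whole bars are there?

One bar of 4/2 = 64 thirty-second notes.
Express everything in thirty-second notes: thirty-second tied to eighth (thirty-second + eighth) = 5; thirty-second = 1; eighth tied to thirty-second (eighth + thirty-second) = 5; a full sixteenth-note quintuplet (5 notes) (five quintuplet sixteenths span one quarter) = 8; thirty-second = 1; thirty-second = 1; whole tied to half (whole + half) = 48; dotted quarter = 12.
Total: 5 + 1 + 5 + 8 + 1 + 1 + 48 + 12 = 81.
81 ÷ 64 = 1 complete bar with 17 left over.

1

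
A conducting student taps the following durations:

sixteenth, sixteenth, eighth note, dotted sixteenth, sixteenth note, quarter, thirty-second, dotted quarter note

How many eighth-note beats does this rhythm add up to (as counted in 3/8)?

One eighth-note beat = 4 thirty-second notes.
Working in thirty-second notes: sixteenth = 2; sixteenth = 2; eighth note = 4; dotted sixteenth = 3; sixteenth note = 2; quarter = 8; thirty-second = 1; dotted quarter note = 12.
Altogether 2 + 2 + 4 + 3 + 2 + 8 + 1 + 12 = 34.
34 ÷ 4 = 8.5 beats.

8.5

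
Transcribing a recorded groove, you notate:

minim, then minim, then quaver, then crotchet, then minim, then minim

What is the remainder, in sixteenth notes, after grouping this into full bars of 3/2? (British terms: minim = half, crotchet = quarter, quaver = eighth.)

14

One bar of 3/2 = 12 eighth notes.
Express everything in eighth notes: minim = 4; minim = 4; quaver = 1; crotchet = 2; minim = 4; minim = 4.
Sum: 4 + 4 + 1 + 2 + 4 + 4 = 19.
19 ÷ 12 = 1 complete bar with 7 eighth notes remaining = 14 sixteenth notes.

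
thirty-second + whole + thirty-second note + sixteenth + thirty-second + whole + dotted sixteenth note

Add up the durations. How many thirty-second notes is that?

Convert each value to thirty-second notes: thirty-second = 1; whole = 32; thirty-second note = 1; sixteenth = 2; thirty-second = 1; whole = 32; dotted sixteenth note = 3.
Altogether 1 + 32 + 1 + 2 + 1 + 32 + 3 = 72 thirty-second notes.

72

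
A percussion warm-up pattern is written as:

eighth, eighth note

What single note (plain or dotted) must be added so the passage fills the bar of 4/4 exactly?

The bar of 4/4 = 8 eighth notes.
Express everything in eighth notes: eighth = 1; eighth note = 1.
Total: 1 + 1 = 2.
Remaining: 8 − 2 = 6 eighth notes, which is a dotted half note.

dotted half note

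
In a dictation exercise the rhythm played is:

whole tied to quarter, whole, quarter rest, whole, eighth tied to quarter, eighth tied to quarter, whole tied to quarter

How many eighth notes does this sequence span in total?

Each duration in eighth notes: whole tied to quarter (whole + quarter) = 10; whole = 8; quarter rest = 2; whole = 8; eighth tied to quarter (eighth + quarter) = 3; eighth tied to quarter (eighth + quarter) = 3; whole tied to quarter (whole + quarter) = 10.
Altogether 10 + 8 + 2 + 8 + 3 + 3 + 10 = 44 eighth notes.

44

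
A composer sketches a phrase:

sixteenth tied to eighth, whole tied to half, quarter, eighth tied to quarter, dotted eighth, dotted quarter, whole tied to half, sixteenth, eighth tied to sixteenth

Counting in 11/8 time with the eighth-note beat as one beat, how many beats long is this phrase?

37

One eighth-note beat = 2 sixteenth notes.
In sixteenth notes: sixteenth tied to eighth (sixteenth + eighth) = 3; whole tied to half (whole + half) = 24; quarter = 4; eighth tied to quarter (eighth + quarter) = 6; dotted eighth = 3; dotted quarter = 6; whole tied to half (whole + half) = 24; sixteenth = 1; eighth tied to sixteenth (eighth + sixteenth) = 3.
Total: 3 + 24 + 4 + 6 + 3 + 6 + 24 + 1 + 3 = 74.
74 ÷ 2 = 37 beats.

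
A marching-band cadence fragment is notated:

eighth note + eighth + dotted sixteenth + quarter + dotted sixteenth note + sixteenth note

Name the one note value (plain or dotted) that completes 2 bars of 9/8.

2 bars of 9/8 = 72 thirty-second notes.
Express everything in thirty-second notes: eighth note = 4; eighth = 4; dotted sixteenth = 3; quarter = 8; dotted sixteenth note = 3; sixteenth note = 2.
Sum: 4 + 4 + 3 + 8 + 3 + 2 = 24.
Remaining: 72 − 24 = 48 thirty-second notes, which is a dotted whole note.

dotted whole note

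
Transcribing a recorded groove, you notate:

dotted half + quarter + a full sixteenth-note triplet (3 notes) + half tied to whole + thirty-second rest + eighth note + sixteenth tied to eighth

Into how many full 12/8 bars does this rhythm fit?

1

One bar of 12/8 = 48 thirty-second notes.
Working in thirty-second notes: dotted half = 24; quarter = 8; a full sixteenth-note triplet (3 notes) (three triplet sixteenths span one eighth) = 4; half tied to whole (half + whole) = 48; thirty-second rest = 1; eighth note = 4; sixteenth tied to eighth (sixteenth + eighth) = 6.
Total: 24 + 8 + 4 + 48 + 1 + 4 + 6 = 95.
95 ÷ 48 = 1 complete bar with 47 left over.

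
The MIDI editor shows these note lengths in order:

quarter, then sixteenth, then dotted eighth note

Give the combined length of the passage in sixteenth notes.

8

Express everything in sixteenth notes: quarter = 4; sixteenth = 1; dotted eighth note = 3.
Sum: 4 + 1 + 3 = 8 sixteenth notes.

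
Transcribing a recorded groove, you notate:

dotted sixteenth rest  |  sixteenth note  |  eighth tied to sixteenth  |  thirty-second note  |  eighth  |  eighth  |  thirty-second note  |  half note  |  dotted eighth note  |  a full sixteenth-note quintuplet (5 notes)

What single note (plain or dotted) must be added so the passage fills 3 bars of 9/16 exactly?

3 bars of 9/16 = 54 thirty-second notes.
Convert each value to thirty-second notes: dotted sixteenth rest = 3; sixteenth note = 2; eighth tied to sixteenth (eighth + sixteenth) = 6; thirty-second note = 1; eighth = 4; eighth = 4; thirty-second note = 1; half note = 16; dotted eighth note = 6; a full sixteenth-note quintuplet (5 notes) (five quintuplet sixteenths span one quarter) = 8.
Total: 3 + 2 + 6 + 1 + 4 + 4 + 1 + 16 + 6 + 8 = 51.
Remaining: 54 − 51 = 3 thirty-second notes, which is a dotted sixteenth note.

dotted sixteenth note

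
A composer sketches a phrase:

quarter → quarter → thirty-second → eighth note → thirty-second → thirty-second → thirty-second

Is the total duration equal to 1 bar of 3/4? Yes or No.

One bar of 3/4 = 24 thirty-second notes.
Each duration in thirty-second notes: quarter = 8; quarter = 8; thirty-second = 1; eighth note = 4; thirty-second = 1; thirty-second = 1; thirty-second = 1.
Total: 8 + 8 + 1 + 4 + 1 + 1 + 1 = 24.
24 equals 24, so the answer is Yes.

Yes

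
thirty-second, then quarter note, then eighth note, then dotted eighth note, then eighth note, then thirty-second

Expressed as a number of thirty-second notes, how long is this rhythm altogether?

24

Convert each value to thirty-second notes: thirty-second = 1; quarter note = 8; eighth note = 4; dotted eighth note = 6; eighth note = 4; thirty-second = 1.
Sum: 1 + 8 + 4 + 6 + 4 + 1 = 24 thirty-second notes.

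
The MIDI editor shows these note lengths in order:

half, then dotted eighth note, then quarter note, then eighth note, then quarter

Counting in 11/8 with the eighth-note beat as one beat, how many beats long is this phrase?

One eighth-note beat = 2 sixteenth notes.
Convert each value to sixteenth notes: half = 8; dotted eighth note = 3; quarter note = 4; eighth note = 2; quarter = 4.
Adding: 8 + 3 + 4 + 2 + 4 = 21.
21 ÷ 2 = 10.5 beats.

10.5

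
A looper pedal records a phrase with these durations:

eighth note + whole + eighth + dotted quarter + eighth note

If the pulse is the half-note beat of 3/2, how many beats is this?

3.5

One half-note beat = 4 eighth notes.
In eighth notes: eighth note = 1; whole = 8; eighth = 1; dotted quarter = 3; eighth note = 1.
Total: 1 + 8 + 1 + 3 + 1 = 14.
14 ÷ 4 = 3.5 beats.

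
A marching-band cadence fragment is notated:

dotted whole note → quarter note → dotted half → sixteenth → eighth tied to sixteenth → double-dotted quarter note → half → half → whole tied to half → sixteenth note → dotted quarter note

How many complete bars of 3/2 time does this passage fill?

4

One bar of 3/2 = 24 sixteenth notes.
Each duration in sixteenth notes: dotted whole note = 24; quarter note = 4; dotted half = 12; sixteenth = 1; eighth tied to sixteenth (eighth + sixteenth) = 3; double-dotted quarter note = 7; half = 8; half = 8; whole tied to half (whole + half) = 24; sixteenth note = 1; dotted quarter note = 6.
Total: 24 + 4 + 12 + 1 + 3 + 7 + 8 + 8 + 24 + 1 + 6 = 98.
98 ÷ 24 = 4 complete bars with 2 left over.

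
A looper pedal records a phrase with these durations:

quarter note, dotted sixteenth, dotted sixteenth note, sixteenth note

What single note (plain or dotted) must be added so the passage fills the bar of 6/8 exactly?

The bar of 6/8 = 24 thirty-second notes.
Convert each value to thirty-second notes: quarter note = 8; dotted sixteenth = 3; dotted sixteenth note = 3; sixteenth note = 2.
Total: 8 + 3 + 3 + 2 = 16.
Remaining: 24 − 16 = 8 thirty-second notes, which is a quarter note.

quarter note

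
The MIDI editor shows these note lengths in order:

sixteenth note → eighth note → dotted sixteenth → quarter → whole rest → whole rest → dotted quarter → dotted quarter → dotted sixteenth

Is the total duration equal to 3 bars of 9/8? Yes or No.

Yes

One bar of 9/8 = 36 thirty-second notes, so 3 bars = 108.
Convert each value to thirty-second notes: sixteenth note = 2; eighth note = 4; dotted sixteenth = 3; quarter = 8; whole rest = 32; whole rest = 32; dotted quarter = 12; dotted quarter = 12; dotted sixteenth = 3.
Adding: 2 + 4 + 3 + 8 + 32 + 32 + 12 + 12 + 3 = 108.
108 equals 108, so the answer is Yes.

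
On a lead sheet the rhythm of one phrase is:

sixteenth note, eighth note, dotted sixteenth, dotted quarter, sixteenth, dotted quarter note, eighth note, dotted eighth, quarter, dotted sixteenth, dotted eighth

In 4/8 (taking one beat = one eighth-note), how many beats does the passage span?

One eighth-note beat = 4 thirty-second notes.
In thirty-second notes: sixteenth note = 2; eighth note = 4; dotted sixteenth = 3; dotted quarter = 12; sixteenth = 2; dotted quarter note = 12; eighth note = 4; dotted eighth = 6; quarter = 8; dotted sixteenth = 3; dotted eighth = 6.
Total: 2 + 4 + 3 + 12 + 2 + 12 + 4 + 6 + 8 + 3 + 6 = 62.
62 ÷ 4 = 15.5 beats.

15.5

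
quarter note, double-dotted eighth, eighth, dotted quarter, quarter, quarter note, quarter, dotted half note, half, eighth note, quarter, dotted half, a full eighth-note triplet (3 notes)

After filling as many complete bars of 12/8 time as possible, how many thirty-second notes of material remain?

43

One bar of 12/8 = 48 thirty-second notes.
Convert each value to thirty-second notes: quarter note = 8; double-dotted eighth = 7; eighth = 4; dotted quarter = 12; quarter = 8; quarter note = 8; quarter = 8; dotted half note = 24; half = 16; eighth note = 4; quarter = 8; dotted half = 24; a full eighth-note triplet (3 notes) (three triplet eighths span one quarter) = 8.
Adding: 8 + 7 + 4 + 12 + 8 + 8 + 8 + 24 + 16 + 4 + 8 + 24 + 8 = 139.
139 ÷ 48 = 2 complete bars with 43 thirty-second notes remaining.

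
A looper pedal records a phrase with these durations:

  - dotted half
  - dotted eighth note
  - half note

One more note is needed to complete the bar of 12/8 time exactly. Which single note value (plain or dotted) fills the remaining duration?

The bar of 12/8 = 24 sixteenth notes.
Each duration in sixteenth notes: dotted half = 12; dotted eighth note = 3; half note = 8.
Sum: 12 + 3 + 8 = 23.
Remaining: 24 − 23 = 1 sixteenth note, which is a sixteenth note.

sixteenth note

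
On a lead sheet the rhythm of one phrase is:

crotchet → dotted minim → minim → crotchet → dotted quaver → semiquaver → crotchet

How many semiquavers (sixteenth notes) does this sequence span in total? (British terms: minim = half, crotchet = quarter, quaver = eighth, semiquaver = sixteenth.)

36

Working in sixteenth notes: crotchet = 4; dotted minim = 12; minim = 8; crotchet = 4; dotted quaver = 3; semiquaver = 1; crotchet = 4.
Altogether 4 + 12 + 8 + 4 + 3 + 1 + 4 = 36 sixteenth notes.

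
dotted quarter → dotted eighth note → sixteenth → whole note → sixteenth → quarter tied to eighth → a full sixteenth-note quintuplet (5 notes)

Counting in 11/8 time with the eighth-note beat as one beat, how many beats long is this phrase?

One eighth-note beat = 2 sixteenth notes.
Express everything in sixteenth notes: dotted quarter = 6; dotted eighth note = 3; sixteenth = 1; whole note = 16; sixteenth = 1; quarter tied to eighth (quarter + eighth) = 6; a full sixteenth-note quintuplet (5 notes) (five quintuplet sixteenths span one quarter) = 4.
Adding: 6 + 3 + 1 + 16 + 1 + 6 + 4 = 37.
37 ÷ 2 = 18.5 beats.

18.5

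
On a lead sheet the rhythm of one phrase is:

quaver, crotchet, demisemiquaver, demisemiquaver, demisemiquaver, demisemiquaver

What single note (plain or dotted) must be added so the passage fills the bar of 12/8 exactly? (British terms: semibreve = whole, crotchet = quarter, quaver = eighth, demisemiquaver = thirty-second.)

whole note

The bar of 12/8 = 48 thirty-second notes.
Each duration in thirty-second notes: quaver = 4; crotchet = 8; demisemiquaver = 1; demisemiquaver = 1; demisemiquaver = 1; demisemiquaver = 1.
Altogether 4 + 8 + 1 + 1 + 1 + 1 = 16.
Remaining: 48 − 16 = 32 thirty-second notes, which is a whole note.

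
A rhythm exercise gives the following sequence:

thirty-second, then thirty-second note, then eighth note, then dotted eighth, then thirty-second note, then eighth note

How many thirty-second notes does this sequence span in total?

Convert each value to thirty-second notes: thirty-second = 1; thirty-second note = 1; eighth note = 4; dotted eighth = 6; thirty-second note = 1; eighth note = 4.
Total: 1 + 1 + 4 + 6 + 1 + 4 = 17 thirty-second notes.

17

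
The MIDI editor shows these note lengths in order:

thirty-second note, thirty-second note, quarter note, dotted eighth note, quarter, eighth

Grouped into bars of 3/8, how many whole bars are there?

One bar of 3/8 = 12 thirty-second notes.
Convert each value to thirty-second notes: thirty-second note = 1; thirty-second note = 1; quarter note = 8; dotted eighth note = 6; quarter = 8; eighth = 4.
Sum: 1 + 1 + 8 + 6 + 8 + 4 = 28.
28 ÷ 12 = 2 complete bars with 4 left over.

2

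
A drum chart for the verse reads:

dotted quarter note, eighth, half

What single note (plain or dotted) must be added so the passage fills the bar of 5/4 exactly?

The bar of 5/4 = 10 eighth notes.
In eighth notes: dotted quarter note = 3; eighth = 1; half = 4.
Adding: 3 + 1 + 4 = 8.
Remaining: 10 − 8 = 2 eighth notes, which is a quarter note.

quarter note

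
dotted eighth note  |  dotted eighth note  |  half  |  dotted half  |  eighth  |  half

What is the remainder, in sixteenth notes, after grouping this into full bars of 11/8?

One bar of 11/8 = 22 sixteenth notes.
Convert each value to sixteenth notes: dotted eighth note = 3; dotted eighth note = 3; half = 8; dotted half = 12; eighth = 2; half = 8.
Altogether 3 + 3 + 8 + 12 + 2 + 8 = 36.
36 ÷ 22 = 1 complete bar with 14 sixteenth notes remaining.

14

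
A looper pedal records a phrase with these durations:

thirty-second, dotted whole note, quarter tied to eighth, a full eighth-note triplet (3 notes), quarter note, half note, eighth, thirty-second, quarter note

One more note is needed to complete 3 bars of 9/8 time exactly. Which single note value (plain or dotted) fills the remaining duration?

sixteenth note

3 bars of 9/8 = 108 thirty-second notes.
Working in thirty-second notes: thirty-second = 1; dotted whole note = 48; quarter tied to eighth (quarter + eighth) = 12; a full eighth-note triplet (3 notes) (three triplet eighths span one quarter) = 8; quarter note = 8; half note = 16; eighth = 4; thirty-second = 1; quarter note = 8.
Altogether 1 + 48 + 12 + 8 + 8 + 16 + 4 + 1 + 8 = 106.
Remaining: 108 − 106 = 2 thirty-second notes, which is a sixteenth note.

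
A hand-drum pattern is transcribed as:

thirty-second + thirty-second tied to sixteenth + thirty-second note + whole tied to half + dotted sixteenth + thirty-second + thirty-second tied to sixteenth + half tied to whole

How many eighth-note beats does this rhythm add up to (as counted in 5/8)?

27

One eighth-note beat = 4 thirty-second notes.
In thirty-second notes: thirty-second = 1; thirty-second tied to sixteenth (thirty-second + sixteenth) = 3; thirty-second note = 1; whole tied to half (whole + half) = 48; dotted sixteenth = 3; thirty-second = 1; thirty-second tied to sixteenth (thirty-second + sixteenth) = 3; half tied to whole (half + whole) = 48.
Sum: 1 + 3 + 1 + 48 + 3 + 1 + 3 + 48 = 108.
108 ÷ 4 = 27 beats.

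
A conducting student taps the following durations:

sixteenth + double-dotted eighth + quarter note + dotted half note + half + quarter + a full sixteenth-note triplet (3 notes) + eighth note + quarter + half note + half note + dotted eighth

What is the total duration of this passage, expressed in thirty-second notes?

119

Each duration in thirty-second notes: sixteenth = 2; double-dotted eighth = 7; quarter note = 8; dotted half note = 24; half = 16; quarter = 8; a full sixteenth-note triplet (3 notes) (three triplet sixteenths span one eighth) = 4; eighth note = 4; quarter = 8; half note = 16; half note = 16; dotted eighth = 6.
Sum: 2 + 7 + 8 + 24 + 16 + 8 + 4 + 4 + 8 + 16 + 16 + 6 = 119 thirty-second notes.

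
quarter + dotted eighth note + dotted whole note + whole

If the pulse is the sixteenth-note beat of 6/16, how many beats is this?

47

One sixteenth-note beat = 2 thirty-second notes.
In thirty-second notes: quarter = 8; dotted eighth note = 6; dotted whole note = 48; whole = 32.
Altogether 8 + 6 + 48 + 32 = 94.
94 ÷ 2 = 47 beats.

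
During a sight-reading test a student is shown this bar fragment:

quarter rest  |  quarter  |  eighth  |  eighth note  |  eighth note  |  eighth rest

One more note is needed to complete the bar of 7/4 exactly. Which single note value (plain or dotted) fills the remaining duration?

dotted half note

The bar of 7/4 = 14 eighth notes.
Each duration in eighth notes: quarter rest = 2; quarter = 2; eighth = 1; eighth note = 1; eighth note = 1; eighth rest = 1.
Sum: 2 + 2 + 1 + 1 + 1 + 1 = 8.
Remaining: 14 − 8 = 6 eighth notes, which is a dotted half note.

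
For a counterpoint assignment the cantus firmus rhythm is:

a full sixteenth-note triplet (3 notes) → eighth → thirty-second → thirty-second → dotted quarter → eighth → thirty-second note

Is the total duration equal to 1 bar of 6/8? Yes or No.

One bar of 6/8 = 24 thirty-second notes.
Convert each value to thirty-second notes: a full sixteenth-note triplet (3 notes) (three triplet sixteenths span one eighth) = 4; eighth = 4; thirty-second = 1; thirty-second = 1; dotted quarter = 12; eighth = 4; thirty-second note = 1.
Sum: 4 + 4 + 1 + 1 + 12 + 4 + 1 = 27.
27 exceeds 24, so the answer is No.

No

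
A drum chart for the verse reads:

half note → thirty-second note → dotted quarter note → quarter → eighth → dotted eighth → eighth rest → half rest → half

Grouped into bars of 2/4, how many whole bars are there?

5

One bar of 2/4 = 16 thirty-second notes.
Working in thirty-second notes: half note = 16; thirty-second note = 1; dotted quarter note = 12; quarter = 8; eighth = 4; dotted eighth = 6; eighth rest = 4; half rest = 16; half = 16.
Adding: 16 + 1 + 12 + 8 + 4 + 6 + 4 + 16 + 16 = 83.
83 ÷ 16 = 5 complete bars with 3 left over.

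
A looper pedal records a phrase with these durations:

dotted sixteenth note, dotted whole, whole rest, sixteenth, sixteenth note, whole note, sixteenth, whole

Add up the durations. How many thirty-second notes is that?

153

Each duration in thirty-second notes: dotted sixteenth note = 3; dotted whole = 48; whole rest = 32; sixteenth = 2; sixteenth note = 2; whole note = 32; sixteenth = 2; whole = 32.
Total: 3 + 48 + 32 + 2 + 2 + 32 + 2 + 32 = 153 thirty-second notes.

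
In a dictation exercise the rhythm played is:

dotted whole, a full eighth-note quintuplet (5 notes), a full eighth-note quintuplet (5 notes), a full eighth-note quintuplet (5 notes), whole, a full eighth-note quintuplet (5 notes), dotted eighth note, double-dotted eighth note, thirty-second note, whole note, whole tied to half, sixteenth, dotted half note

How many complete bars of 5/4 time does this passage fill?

One bar of 5/4 = 40 thirty-second notes.
Working in thirty-second notes: dotted whole = 48; a full eighth-note quintuplet (5 notes) (five quintuplet eighths span one half) = 16; a full eighth-note quintuplet (5 notes) (five quintuplet eighths span one half) = 16; a full eighth-note quintuplet (5 notes) (five quintuplet eighths span one half) = 16; whole = 32; a full eighth-note quintuplet (5 notes) (five quintuplet eighths span one half) = 16; dotted eighth note = 6; double-dotted eighth note = 7; thirty-second note = 1; whole note = 32; whole tied to half (whole + half) = 48; sixteenth = 2; dotted half note = 24.
Total: 48 + 16 + 16 + 16 + 32 + 16 + 6 + 7 + 1 + 32 + 48 + 2 + 24 = 264.
264 ÷ 40 = 6 complete bars with 24 left over.

6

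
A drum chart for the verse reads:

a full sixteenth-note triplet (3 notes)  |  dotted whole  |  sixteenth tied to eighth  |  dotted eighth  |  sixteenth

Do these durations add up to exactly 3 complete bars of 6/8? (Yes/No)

No

One bar of 6/8 = 12 sixteenth notes, so 3 bars = 36.
In sixteenth notes: a full sixteenth-note triplet (3 notes) (three triplet sixteenths span one eighth) = 2; dotted whole = 24; sixteenth tied to eighth (sixteenth + eighth) = 3; dotted eighth = 3; sixteenth = 1.
Total: 2 + 24 + 3 + 3 + 1 = 33.
33 falls short of 36, so the answer is No.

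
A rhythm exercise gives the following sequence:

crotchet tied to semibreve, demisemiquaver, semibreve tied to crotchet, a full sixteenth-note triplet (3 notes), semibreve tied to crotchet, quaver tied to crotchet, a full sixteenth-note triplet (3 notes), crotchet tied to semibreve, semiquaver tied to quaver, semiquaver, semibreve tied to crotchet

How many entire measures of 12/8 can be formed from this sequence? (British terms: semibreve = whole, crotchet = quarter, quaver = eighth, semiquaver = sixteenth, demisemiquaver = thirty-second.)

4

One bar of 12/8 = 48 thirty-second notes.
Express everything in thirty-second notes: crotchet tied to semibreve (crotchet + semibreve) = 40; demisemiquaver = 1; semibreve tied to crotchet (semibreve + crotchet) = 40; a full sixteenth-note triplet (3 notes) (three triplet sixteenths span one eighth) = 4; semibreve tied to crotchet (semibreve + crotchet) = 40; quaver tied to crotchet (quaver + crotchet) = 12; a full sixteenth-note triplet (3 notes) (three triplet sixteenths span one eighth) = 4; crotchet tied to semibreve (crotchet + semibreve) = 40; semiquaver tied to quaver (semiquaver + quaver) = 6; semiquaver = 2; semibreve tied to crotchet (semibreve + crotchet) = 40.
Altogether 40 + 1 + 40 + 4 + 40 + 12 + 4 + 40 + 6 + 2 + 40 = 229.
229 ÷ 48 = 4 complete bars with 37 left over.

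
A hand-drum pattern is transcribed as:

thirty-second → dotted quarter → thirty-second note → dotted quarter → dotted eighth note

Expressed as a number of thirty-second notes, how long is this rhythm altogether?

32

In thirty-second notes: thirty-second = 1; dotted quarter = 12; thirty-second note = 1; dotted quarter = 12; dotted eighth note = 6.
Adding: 1 + 12 + 1 + 12 + 6 = 32 thirty-second notes.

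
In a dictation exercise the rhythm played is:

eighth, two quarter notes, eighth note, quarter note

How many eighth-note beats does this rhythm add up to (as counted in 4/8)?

8

One eighth-note beat = 2 sixteenth notes.
Working in sixteenth notes: eighth = 2; quarter note = 4; quarter note = 4; eighth note = 2; quarter note = 4.
Altogether 2 + 4 + 4 + 2 + 4 = 16.
16 ÷ 2 = 8 beats.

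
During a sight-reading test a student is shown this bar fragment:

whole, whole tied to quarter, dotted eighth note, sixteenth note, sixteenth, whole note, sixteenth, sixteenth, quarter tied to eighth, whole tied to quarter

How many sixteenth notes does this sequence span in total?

Express everything in sixteenth notes: whole = 16; whole tied to quarter (whole + quarter) = 20; dotted eighth note = 3; sixteenth note = 1; sixteenth = 1; whole note = 16; sixteenth = 1; sixteenth = 1; quarter tied to eighth (quarter + eighth) = 6; whole tied to quarter (whole + quarter) = 20.
Total: 16 + 20 + 3 + 1 + 1 + 16 + 1 + 1 + 6 + 20 = 85 sixteenth notes.

85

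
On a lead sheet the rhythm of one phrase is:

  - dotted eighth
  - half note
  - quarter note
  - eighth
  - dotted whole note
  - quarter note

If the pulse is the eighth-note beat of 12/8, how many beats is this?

One eighth-note beat = 2 sixteenth notes.
In sixteenth notes: dotted eighth = 3; half note = 8; quarter note = 4; eighth = 2; dotted whole note = 24; quarter note = 4.
Altogether 3 + 8 + 4 + 2 + 24 + 4 = 45.
45 ÷ 2 = 22.5 beats.

22.5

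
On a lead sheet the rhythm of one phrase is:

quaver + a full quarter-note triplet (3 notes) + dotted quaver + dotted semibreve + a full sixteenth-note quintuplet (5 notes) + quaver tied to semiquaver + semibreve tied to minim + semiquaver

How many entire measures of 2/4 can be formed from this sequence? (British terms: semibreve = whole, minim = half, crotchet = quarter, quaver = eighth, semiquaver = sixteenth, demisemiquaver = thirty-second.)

8

One bar of 2/4 = 8 sixteenth notes.
Working in sixteenth notes: quaver = 2; a full quarter-note triplet (3 notes) (three triplet quarters span one half) = 8; dotted quaver = 3; dotted semibreve = 24; a full sixteenth-note quintuplet (5 notes) (five quintuplet sixteenths span one quarter) = 4; quaver tied to semiquaver (quaver + semiquaver) = 3; semibreve tied to minim (semibreve + minim) = 24; semiquaver = 1.
Adding: 2 + 8 + 3 + 24 + 4 + 3 + 24 + 1 = 69.
69 ÷ 8 = 8 complete bars with 5 left over.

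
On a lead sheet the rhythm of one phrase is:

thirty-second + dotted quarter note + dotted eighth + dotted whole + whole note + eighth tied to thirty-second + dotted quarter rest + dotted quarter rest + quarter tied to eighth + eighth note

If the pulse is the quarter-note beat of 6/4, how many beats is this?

One quarter-note beat = 8 thirty-second notes.
Working in thirty-second notes: thirty-second = 1; dotted quarter note = 12; dotted eighth = 6; dotted whole = 48; whole note = 32; eighth tied to thirty-second (eighth + thirty-second) = 5; dotted quarter rest = 12; dotted quarter rest = 12; quarter tied to eighth (quarter + eighth) = 12; eighth note = 4.
Total: 1 + 12 + 6 + 48 + 32 + 5 + 12 + 12 + 12 + 4 = 144.
144 ÷ 8 = 18 beats.

18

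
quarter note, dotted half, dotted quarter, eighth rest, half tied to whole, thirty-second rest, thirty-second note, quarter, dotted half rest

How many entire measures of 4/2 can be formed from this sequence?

One bar of 4/2 = 64 thirty-second notes.
Convert each value to thirty-second notes: quarter note = 8; dotted half = 24; dotted quarter = 12; eighth rest = 4; half tied to whole (half + whole) = 48; thirty-second rest = 1; thirty-second note = 1; quarter = 8; dotted half rest = 24.
Altogether 8 + 24 + 12 + 4 + 48 + 1 + 1 + 8 + 24 = 130.
130 ÷ 64 = 2 complete bars with 2 left over.

2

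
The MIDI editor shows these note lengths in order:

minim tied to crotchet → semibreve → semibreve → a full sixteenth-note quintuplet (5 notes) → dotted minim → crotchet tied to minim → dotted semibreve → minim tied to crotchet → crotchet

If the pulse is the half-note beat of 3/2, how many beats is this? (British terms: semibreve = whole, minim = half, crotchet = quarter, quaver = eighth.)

14

One half-note beat = 2 quarter notes.
Convert each value to quarter notes: minim tied to crotchet (minim + crotchet) = 3; semibreve = 4; semibreve = 4; a full sixteenth-note quintuplet (5 notes) (five quintuplet sixteenths span one quarter) = 1; dotted minim = 3; crotchet tied to minim (crotchet + minim) = 3; dotted semibreve = 6; minim tied to crotchet (minim + crotchet) = 3; crotchet = 1.
Adding: 3 + 4 + 4 + 1 + 3 + 3 + 6 + 3 + 1 = 28.
28 ÷ 2 = 14 beats.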